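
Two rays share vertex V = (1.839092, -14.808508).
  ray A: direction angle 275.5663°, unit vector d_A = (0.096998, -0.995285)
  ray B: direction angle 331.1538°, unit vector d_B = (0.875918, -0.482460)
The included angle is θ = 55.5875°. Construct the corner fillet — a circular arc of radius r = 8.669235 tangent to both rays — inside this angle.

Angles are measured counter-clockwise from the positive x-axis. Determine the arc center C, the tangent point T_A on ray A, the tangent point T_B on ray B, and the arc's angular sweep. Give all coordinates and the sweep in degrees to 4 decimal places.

center=(12.0628,-30.3371) T_A=(3.4344,-31.1780) T_B=(16.2453,-22.7435) sweep=124.4125

bisector direction at 303.3601° = (0.549899,-0.835231)
center distance |VC| = r/sin(θ/2) = 8.669235/sin(27.7937°) = 18.591933
C = V + |VC|·bis = (12.0628,-30.3371)
T_A = V + ((C−V)·d_A)·d_A = V + 16.4470·d_A = (3.4344,-31.1780)
T_B = V + ((C−V)·d_B)·d_B = V + 16.4470·d_B = (16.2453,-22.7435)
sweep = 180° − θ = 124.4125°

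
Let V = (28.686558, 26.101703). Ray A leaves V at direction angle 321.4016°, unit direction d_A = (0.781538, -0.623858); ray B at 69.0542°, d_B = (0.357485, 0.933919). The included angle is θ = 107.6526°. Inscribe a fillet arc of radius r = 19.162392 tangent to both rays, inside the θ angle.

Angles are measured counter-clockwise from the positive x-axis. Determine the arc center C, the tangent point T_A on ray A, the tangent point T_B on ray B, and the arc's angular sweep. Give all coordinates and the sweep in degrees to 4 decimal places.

bisector direction at 15.2279° = (0.964889,0.262659)
center distance |VC| = r/sin(θ/2) = 19.162392/sin(53.8263°) = 23.738415
C = V + |VC|·bis = (51.5915,32.3368)
T_A = V + ((C−V)·d_A)·d_A = V + 14.0112·d_A = (39.6369,17.3607)
T_B = V + ((C−V)·d_B)·d_B = V + 14.0112·d_B = (33.6954,39.1871)
sweep = 180° − θ = 72.3474°

center=(51.5915,32.3368) T_A=(39.6369,17.3607) T_B=(33.6954,39.1871) sweep=72.3474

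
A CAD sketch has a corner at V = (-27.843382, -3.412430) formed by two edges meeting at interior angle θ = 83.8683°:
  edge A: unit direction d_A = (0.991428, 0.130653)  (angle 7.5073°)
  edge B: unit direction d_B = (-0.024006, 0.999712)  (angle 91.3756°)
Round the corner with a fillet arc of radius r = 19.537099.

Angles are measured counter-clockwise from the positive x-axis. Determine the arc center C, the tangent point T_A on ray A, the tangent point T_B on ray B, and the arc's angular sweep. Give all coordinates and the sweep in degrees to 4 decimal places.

bisector direction at 49.4415° = (0.650225,0.759742)
center distance |VC| = r/sin(θ/2) = 19.537099/sin(41.9342°) = 29.235072
C = V + |VC|·bis = (-8.8340,18.7987)
T_A = V + ((C−V)·d_A)·d_A = V + 21.7484·d_A = (-6.2814,-0.5710)
T_B = V + ((C−V)·d_B)·d_B = V + 21.7484·d_B = (-28.3655,18.3297)
sweep = 180° − θ = 96.1317°

center=(-8.8340,18.7987) T_A=(-6.2814,-0.5710) T_B=(-28.3655,18.3297) sweep=96.1317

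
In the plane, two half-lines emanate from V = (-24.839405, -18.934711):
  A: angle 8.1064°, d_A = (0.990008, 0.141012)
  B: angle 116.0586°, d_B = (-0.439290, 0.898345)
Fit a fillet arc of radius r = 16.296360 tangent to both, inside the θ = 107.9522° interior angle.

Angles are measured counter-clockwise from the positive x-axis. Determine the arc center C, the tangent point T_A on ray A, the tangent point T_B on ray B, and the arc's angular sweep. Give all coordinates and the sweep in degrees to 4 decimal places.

bisector direction at 62.0825° = (0.468200,0.883623)
center distance |VC| = r/sin(θ/2) = 16.296360/sin(53.9761°) = 20.149517
C = V + |VC|·bis = (-15.4054,-1.1301)
T_A = V + ((C−V)·d_A)·d_A = V + 11.8504·d_A = (-13.1074,-17.2637)
T_B = V + ((C−V)·d_B)·d_B = V + 11.8504·d_B = (-30.0452,-8.2890)
sweep = 180° − θ = 72.0478°

center=(-15.4054,-1.1301) T_A=(-13.1074,-17.2637) T_B=(-30.0452,-8.2890) sweep=72.0478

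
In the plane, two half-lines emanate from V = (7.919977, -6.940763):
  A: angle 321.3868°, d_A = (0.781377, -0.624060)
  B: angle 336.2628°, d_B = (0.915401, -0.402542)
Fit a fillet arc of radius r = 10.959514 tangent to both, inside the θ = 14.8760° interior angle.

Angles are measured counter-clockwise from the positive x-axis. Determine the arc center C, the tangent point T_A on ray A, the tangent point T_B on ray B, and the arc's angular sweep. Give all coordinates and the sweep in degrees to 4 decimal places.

center=(80.3541,-50.7656) T_A=(73.5147,-59.3291) T_B=(84.7658,-40.7332) sweep=165.1240

bisector direction at 328.8248° = (0.855588,-0.517657)
center distance |VC| = r/sin(θ/2) = 10.959514/sin(7.4380°) = 84.660002
C = V + |VC|·bis = (80.3541,-50.7656)
T_A = V + ((C−V)·d_A)·d_A = V + 83.9476·d_A = (73.5147,-59.3291)
T_B = V + ((C−V)·d_B)·d_B = V + 83.9476·d_B = (84.7658,-40.7332)
sweep = 180° − θ = 165.1240°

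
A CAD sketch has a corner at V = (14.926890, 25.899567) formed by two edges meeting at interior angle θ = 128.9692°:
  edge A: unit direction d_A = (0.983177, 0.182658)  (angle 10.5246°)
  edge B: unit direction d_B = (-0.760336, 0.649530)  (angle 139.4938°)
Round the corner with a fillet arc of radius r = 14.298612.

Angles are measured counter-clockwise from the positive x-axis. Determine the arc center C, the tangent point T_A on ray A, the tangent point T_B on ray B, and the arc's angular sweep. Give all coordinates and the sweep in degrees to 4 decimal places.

bisector direction at 75.0092° = (0.258664,0.965967)
center distance |VC| = r/sin(θ/2) = 14.298612/sin(64.4846°) = 15.843872
C = V + |VC|·bis = (19.0251,41.2042)
T_A = V + ((C−V)·d_A)·d_A = V + 6.8248·d_A = (21.6369,27.1462)
T_B = V + ((C−V)·d_B)·d_B = V + 6.8248·d_B = (9.7377,30.3325)
sweep = 180° − θ = 51.0308°

center=(19.0251,41.2042) T_A=(21.6369,27.1462) T_B=(9.7377,30.3325) sweep=51.0308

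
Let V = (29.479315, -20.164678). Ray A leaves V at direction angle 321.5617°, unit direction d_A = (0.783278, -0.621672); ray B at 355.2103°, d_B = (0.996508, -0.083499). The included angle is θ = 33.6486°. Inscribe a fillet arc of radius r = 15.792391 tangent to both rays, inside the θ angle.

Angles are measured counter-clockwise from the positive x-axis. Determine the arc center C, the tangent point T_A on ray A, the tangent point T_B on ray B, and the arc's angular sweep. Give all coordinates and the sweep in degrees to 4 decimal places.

bisector direction at 338.3860° = (0.929687,-0.368352)
center distance |VC| = r/sin(θ/2) = 15.792391/sin(16.8243°) = 54.562299
C = V + |VC|·bis = (80.2051,-40.2628)
T_A = V + ((C−V)·d_A)·d_A = V + 52.2269·d_A = (70.3875,-52.6326)
T_B = V + ((C−V)·d_B)·d_B = V + 52.2269·d_B = (81.5238,-24.5256)
sweep = 180° − θ = 146.3514°

center=(80.2051,-40.2628) T_A=(70.3875,-52.6326) T_B=(81.5238,-24.5256) sweep=146.3514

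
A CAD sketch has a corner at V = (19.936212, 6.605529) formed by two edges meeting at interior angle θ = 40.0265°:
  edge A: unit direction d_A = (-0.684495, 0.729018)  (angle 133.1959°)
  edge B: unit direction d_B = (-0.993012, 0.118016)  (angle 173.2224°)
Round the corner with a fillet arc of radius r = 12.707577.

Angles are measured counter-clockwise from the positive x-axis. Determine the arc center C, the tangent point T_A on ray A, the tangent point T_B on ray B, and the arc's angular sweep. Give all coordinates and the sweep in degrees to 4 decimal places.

bisector direction at 153.2092° = (-0.892658,0.450735)
center distance |VC| = r/sin(θ/2) = 12.707577/sin(20.0132°) = 37.130879
C = V + |VC|·bis = (-13.2090,23.3417)
T_A = V + ((C−V)·d_A)·d_A = V + 34.8887·d_A = (-3.9449,32.0400)
T_B = V + ((C−V)·d_B)·d_B = V + 34.8887·d_B = (-14.7087,10.7229)
sweep = 180° − θ = 139.9735°

center=(-13.2090,23.3417) T_A=(-3.9449,32.0400) T_B=(-14.7087,10.7229) sweep=139.9735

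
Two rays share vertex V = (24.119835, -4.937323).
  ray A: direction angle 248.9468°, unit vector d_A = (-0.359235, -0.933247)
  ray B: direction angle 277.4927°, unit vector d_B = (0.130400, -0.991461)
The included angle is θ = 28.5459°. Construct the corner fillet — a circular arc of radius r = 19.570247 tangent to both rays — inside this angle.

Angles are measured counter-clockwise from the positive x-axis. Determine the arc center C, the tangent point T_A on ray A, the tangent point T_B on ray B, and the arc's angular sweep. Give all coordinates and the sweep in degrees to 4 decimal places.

bisector direction at 263.2197° = (-0.118062,-0.993006)
center distance |VC| = r/sin(θ/2) = 19.570247/sin(14.2729°) = 79.379118
C = V + |VC|·bis = (14.7482,-83.7613)
T_A = V + ((C−V)·d_A)·d_A = V + 76.9289·d_A = (-3.5157,-76.7310)
T_B = V + ((C−V)·d_B)·d_B = V + 76.9289·d_B = (34.1513,-81.2093)
sweep = 180° − θ = 151.4541°

center=(14.7482,-83.7613) T_A=(-3.5157,-76.7310) T_B=(34.1513,-81.2093) sweep=151.4541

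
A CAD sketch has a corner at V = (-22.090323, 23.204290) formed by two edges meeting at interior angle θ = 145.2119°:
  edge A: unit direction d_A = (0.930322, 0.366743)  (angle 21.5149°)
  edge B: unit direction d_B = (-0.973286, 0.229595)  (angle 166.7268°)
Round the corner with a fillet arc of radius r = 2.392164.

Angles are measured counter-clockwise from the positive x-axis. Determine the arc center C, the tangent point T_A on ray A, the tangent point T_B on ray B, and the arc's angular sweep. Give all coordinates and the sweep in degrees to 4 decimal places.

bisector direction at 94.1209° = (-0.071860,0.997415)
center distance |VC| = r/sin(θ/2) = 2.392164/sin(72.6060°) = 2.506796
C = V + |VC|·bis = (-22.2705,25.7046)
T_A = V + ((C−V)·d_A)·d_A = V + 0.7494·d_A = (-21.3932,23.4791)
T_B = V + ((C−V)·d_B)·d_B = V + 0.7494·d_B = (-22.8197,23.3763)
sweep = 180° − θ = 34.7881°

center=(-22.2705,25.7046) T_A=(-21.3932,23.4791) T_B=(-22.8197,23.3763) sweep=34.7881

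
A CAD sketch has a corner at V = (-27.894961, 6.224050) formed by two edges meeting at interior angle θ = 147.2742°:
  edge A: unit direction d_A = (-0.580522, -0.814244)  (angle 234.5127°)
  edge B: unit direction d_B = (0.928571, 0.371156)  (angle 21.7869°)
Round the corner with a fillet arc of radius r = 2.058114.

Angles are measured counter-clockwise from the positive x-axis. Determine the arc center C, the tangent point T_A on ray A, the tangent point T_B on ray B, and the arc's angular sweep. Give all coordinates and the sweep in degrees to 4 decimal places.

center=(-26.5700,4.5372) T_A=(-28.2458,5.7320) T_B=(-27.3338,6.4483) sweep=32.7258

bisector direction at 308.1498° = (0.617720,-0.786398)
center distance |VC| = r/sin(θ/2) = 2.058114/sin(73.6371°) = 2.144994
C = V + |VC|·bis = (-26.5700,4.5372)
T_A = V + ((C−V)·d_A)·d_A = V + 0.6043·d_A = (-28.2458,5.7320)
T_B = V + ((C−V)·d_B)·d_B = V + 0.6043·d_B = (-27.3338,6.4483)
sweep = 180° − θ = 32.7258°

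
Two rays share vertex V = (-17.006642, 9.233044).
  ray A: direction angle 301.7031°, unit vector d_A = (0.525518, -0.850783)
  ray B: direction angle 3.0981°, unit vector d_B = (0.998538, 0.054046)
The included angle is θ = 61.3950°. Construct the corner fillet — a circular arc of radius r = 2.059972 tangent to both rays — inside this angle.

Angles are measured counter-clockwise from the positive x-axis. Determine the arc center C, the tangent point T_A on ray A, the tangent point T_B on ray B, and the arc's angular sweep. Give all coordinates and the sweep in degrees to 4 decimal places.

bisector direction at 332.4006° = (0.886208,-0.463287)
center distance |VC| = r/sin(θ/2) = 2.059972/sin(30.6975°) = 4.035162
C = V + |VC|·bis = (-13.4306,7.3636)
T_A = V + ((C−V)·d_A)·d_A = V + 3.4697·d_A = (-15.1832,6.2811)
T_B = V + ((C−V)·d_B)·d_B = V + 3.4697·d_B = (-13.5420,9.4206)
sweep = 180° − θ = 118.6050°

center=(-13.4306,7.3636) T_A=(-15.1832,6.2811) T_B=(-13.5420,9.4206) sweep=118.6050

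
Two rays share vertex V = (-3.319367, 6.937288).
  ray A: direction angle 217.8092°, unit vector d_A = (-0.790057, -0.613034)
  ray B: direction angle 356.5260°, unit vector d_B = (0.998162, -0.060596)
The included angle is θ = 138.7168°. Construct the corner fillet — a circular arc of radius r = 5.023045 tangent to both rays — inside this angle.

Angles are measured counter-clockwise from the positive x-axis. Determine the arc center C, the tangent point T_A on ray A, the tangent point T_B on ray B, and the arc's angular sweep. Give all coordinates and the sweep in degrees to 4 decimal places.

bisector direction at 287.1676° = (0.295168,-0.955445)
center distance |VC| = r/sin(θ/2) = 5.023045/sin(69.3584°) = 5.367626
C = V + |VC|·bis = (-1.7350,1.8088)
T_A = V + ((C−V)·d_A)·d_A = V + 1.8922·d_A = (-4.8143,5.7773)
T_B = V + ((C−V)·d_B)·d_B = V + 1.8922·d_B = (-1.4306,6.8226)
sweep = 180° − θ = 41.2832°

center=(-1.7350,1.8088) T_A=(-4.8143,5.7773) T_B=(-1.4306,6.8226) sweep=41.2832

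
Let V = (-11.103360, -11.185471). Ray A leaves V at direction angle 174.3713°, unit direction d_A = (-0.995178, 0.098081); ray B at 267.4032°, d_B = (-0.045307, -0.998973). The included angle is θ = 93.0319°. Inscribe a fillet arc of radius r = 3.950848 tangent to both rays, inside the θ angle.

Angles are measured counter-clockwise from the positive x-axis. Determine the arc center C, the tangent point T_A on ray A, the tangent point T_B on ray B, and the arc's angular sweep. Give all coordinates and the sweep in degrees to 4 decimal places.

bisector direction at 220.8872° = (-0.755999,-0.654573)
center distance |VC| = r/sin(θ/2) = 3.950848/sin(46.5159°) = 5.445195
C = V + |VC|·bis = (-15.2199,-14.7497)
T_A = V + ((C−V)·d_A)·d_A = V + 3.7471·d_A = (-14.8324,-10.8179)
T_B = V + ((C−V)·d_B)·d_B = V + 3.7471·d_B = (-11.2731,-14.9287)
sweep = 180° − θ = 86.9681°

center=(-15.2199,-14.7497) T_A=(-14.8324,-10.8179) T_B=(-11.2731,-14.9287) sweep=86.9681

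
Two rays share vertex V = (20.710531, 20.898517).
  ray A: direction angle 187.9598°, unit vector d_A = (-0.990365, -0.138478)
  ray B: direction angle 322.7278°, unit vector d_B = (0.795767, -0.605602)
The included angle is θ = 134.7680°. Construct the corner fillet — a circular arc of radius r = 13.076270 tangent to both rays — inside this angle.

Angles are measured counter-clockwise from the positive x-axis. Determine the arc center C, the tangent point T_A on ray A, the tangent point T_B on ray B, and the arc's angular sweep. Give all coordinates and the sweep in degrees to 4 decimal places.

bisector direction at 255.3438° = (-0.253018,-0.967461)
center distance |VC| = r/sin(θ/2) = 13.076270/sin(67.3840°) = 14.165561
C = V + |VC|·bis = (17.1264,7.1939)
T_A = V + ((C−V)·d_A)·d_A = V + 5.4474·d_A = (15.3156,20.1442)
T_B = V + ((C−V)·d_B)·d_B = V + 5.4474·d_B = (25.0454,17.5996)
sweep = 180° − θ = 45.2320°

center=(17.1264,7.1939) T_A=(15.3156,20.1442) T_B=(25.0454,17.5996) sweep=45.2320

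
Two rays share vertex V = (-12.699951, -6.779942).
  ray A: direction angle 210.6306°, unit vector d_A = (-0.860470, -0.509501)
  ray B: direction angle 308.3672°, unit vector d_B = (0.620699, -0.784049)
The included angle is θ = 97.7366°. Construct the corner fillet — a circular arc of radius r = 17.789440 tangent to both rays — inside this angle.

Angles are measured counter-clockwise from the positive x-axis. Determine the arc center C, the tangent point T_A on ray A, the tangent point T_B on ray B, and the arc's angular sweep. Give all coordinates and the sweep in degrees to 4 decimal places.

center=(-17.0045,-30.0029) T_A=(-26.0683,-14.6956) T_B=(-3.0567,-18.9610) sweep=82.2634

bisector direction at 259.4989° = (-0.182254,-0.983251)
center distance |VC| = r/sin(θ/2) = 17.789440/sin(48.8683°) = 23.618495
C = V + |VC|·bis = (-17.0045,-30.0029)
T_A = V + ((C−V)·d_A)·d_A = V + 15.5361·d_A = (-26.0683,-14.6956)
T_B = V + ((C−V)·d_B)·d_B = V + 15.5361·d_B = (-3.0567,-18.9610)
sweep = 180° − θ = 82.2634°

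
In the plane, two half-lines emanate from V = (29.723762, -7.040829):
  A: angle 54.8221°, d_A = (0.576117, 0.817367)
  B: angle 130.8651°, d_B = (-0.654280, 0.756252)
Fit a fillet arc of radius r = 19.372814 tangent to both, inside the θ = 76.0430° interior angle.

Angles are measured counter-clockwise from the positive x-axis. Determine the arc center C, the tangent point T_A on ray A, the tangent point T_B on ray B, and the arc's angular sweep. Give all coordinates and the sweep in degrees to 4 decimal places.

center=(28.1635,24.3720) T_A=(43.9982,13.2110) T_B=(13.5127,11.6968) sweep=103.9570

bisector direction at 92.8436° = (-0.049610,0.998769)
center distance |VC| = r/sin(θ/2) = 19.372814/sin(38.0215°) = 31.451562
C = V + |VC|·bis = (28.1635,24.3720)
T_A = V + ((C−V)·d_A)·d_A = V + 24.7769·d_A = (43.9982,13.2110)
T_B = V + ((C−V)·d_B)·d_B = V + 24.7769·d_B = (13.5127,11.6968)
sweep = 180° − θ = 103.9570°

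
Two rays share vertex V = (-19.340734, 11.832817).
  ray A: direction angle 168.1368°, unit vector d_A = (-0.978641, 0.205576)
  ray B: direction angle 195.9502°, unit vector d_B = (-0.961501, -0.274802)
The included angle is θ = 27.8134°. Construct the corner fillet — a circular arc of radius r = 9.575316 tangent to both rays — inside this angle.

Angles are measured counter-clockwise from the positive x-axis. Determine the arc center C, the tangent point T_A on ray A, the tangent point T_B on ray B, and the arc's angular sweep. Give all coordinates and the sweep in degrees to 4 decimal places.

bisector direction at 182.0435° = (-0.999364,-0.035658)
center distance |VC| = r/sin(θ/2) = 9.575316/sin(13.9067°) = 39.840451
C = V + |VC|·bis = (-59.1558,10.4122)
T_A = V + ((C−V)·d_A)·d_A = V + 38.6727·d_A = (-57.1874,19.7830)
T_B = V + ((C−V)·d_B)·d_B = V + 38.6727·d_B = (-56.5245,1.2055)
sweep = 180° − θ = 152.1866°

center=(-59.1558,10.4122) T_A=(-57.1874,19.7830) T_B=(-56.5245,1.2055) sweep=152.1866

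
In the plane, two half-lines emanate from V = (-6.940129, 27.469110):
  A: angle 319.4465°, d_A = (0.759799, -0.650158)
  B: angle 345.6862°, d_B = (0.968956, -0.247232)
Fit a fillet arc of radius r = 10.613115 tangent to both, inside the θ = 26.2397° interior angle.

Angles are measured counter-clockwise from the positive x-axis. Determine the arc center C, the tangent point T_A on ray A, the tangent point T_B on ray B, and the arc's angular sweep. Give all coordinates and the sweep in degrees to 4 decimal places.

bisector direction at 332.5664° = (0.887545,-0.460721)
center distance |VC| = r/sin(θ/2) = 10.613115/sin(13.1198°) = 46.756133
C = V + |VC|·bis = (34.5580,5.9276)
T_A = V + ((C−V)·d_A)·d_A = V + 45.5357·d_A = (27.6578,-2.1363)
T_B = V + ((C−V)·d_B)·d_B = V + 45.5357·d_B = (37.1819,16.2112)
sweep = 180° − θ = 153.7603°

center=(34.5580,5.9276) T_A=(27.6578,-2.1363) T_B=(37.1819,16.2112) sweep=153.7603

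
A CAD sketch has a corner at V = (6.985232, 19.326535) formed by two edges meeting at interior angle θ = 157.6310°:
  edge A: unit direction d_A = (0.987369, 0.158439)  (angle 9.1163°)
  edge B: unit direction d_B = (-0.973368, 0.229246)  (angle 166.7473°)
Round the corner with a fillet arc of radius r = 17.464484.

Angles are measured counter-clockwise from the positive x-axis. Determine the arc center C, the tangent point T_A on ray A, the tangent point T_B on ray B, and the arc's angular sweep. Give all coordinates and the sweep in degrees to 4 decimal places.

center=(7.6277,37.1175) T_A=(10.3948,19.8736) T_B=(3.6240,20.1182) sweep=22.3690

bisector direction at 87.9318° = (0.036089,0.999349)
center distance |VC| = r/sin(θ/2) = 17.464484/sin(78.8155°) = 17.802597
C = V + |VC|·bis = (7.6277,37.1175)
T_A = V + ((C−V)·d_A)·d_A = V + 3.4532·d_A = (10.3948,19.8736)
T_B = V + ((C−V)·d_B)·d_B = V + 3.4532·d_B = (3.6240,20.1182)
sweep = 180° − θ = 22.3690°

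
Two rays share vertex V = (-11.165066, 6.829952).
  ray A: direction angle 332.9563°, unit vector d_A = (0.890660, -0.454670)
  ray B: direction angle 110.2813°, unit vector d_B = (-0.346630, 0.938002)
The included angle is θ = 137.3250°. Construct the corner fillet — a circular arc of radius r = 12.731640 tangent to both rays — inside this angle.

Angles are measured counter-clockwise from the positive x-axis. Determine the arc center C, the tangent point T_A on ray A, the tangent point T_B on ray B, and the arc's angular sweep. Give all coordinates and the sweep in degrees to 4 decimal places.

center=(-0.9467,15.9082) T_A=(-6.7354,4.5687) T_B=(-12.8890,11.4951) sweep=42.6750

bisector direction at 41.6188° = (0.747580,0.664172)
center distance |VC| = r/sin(θ/2) = 12.731640/sin(68.6625°) = 13.668576
C = V + |VC|·bis = (-0.9467,15.9082)
T_A = V + ((C−V)·d_A)·d_A = V + 4.9735·d_A = (-6.7354,4.5687)
T_B = V + ((C−V)·d_B)·d_B = V + 4.9735·d_B = (-12.8890,11.4951)
sweep = 180° − θ = 42.6750°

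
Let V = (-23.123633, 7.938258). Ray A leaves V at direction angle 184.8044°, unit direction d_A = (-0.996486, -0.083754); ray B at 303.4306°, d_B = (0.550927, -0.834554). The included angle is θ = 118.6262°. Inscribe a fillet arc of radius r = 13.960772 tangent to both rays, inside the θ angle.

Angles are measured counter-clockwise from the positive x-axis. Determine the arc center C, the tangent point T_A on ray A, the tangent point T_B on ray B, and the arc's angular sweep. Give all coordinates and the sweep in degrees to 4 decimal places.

center=(-30.2102,-6.6674) T_A=(-31.3795,7.2444) T_B=(-18.5592,1.0240) sweep=61.3738

bisector direction at 244.1175° = (-0.436527,-0.899691)
center distance |VC| = r/sin(θ/2) = 13.960772/sin(59.3131°) = 16.234041
C = V + |VC|·bis = (-30.2102,-6.6674)
T_A = V + ((C−V)·d_A)·d_A = V + 8.2850·d_A = (-31.3795,7.2444)
T_B = V + ((C−V)·d_B)·d_B = V + 8.2850·d_B = (-18.5592,1.0240)
sweep = 180° − θ = 61.3738°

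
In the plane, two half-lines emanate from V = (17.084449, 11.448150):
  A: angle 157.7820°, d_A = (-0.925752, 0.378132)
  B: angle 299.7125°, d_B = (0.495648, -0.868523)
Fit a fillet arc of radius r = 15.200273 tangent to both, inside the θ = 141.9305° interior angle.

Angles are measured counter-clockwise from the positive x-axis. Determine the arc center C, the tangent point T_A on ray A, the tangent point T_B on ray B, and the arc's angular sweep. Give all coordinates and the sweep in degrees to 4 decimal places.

center=(6.4819,-0.6405) T_A=(12.2296,13.4311) T_B=(19.6837,6.8935) sweep=38.0695

bisector direction at 228.7472° = (-0.659382,-0.751808)
center distance |VC| = r/sin(θ/2) = 15.200273/sin(70.9652°) = 16.079484
C = V + |VC|·bis = (6.4819,-0.6405)
T_A = V + ((C−V)·d_A)·d_A = V + 5.2442·d_A = (12.2296,13.4311)
T_B = V + ((C−V)·d_B)·d_B = V + 5.2442·d_B = (19.6837,6.8935)
sweep = 180° − θ = 38.0695°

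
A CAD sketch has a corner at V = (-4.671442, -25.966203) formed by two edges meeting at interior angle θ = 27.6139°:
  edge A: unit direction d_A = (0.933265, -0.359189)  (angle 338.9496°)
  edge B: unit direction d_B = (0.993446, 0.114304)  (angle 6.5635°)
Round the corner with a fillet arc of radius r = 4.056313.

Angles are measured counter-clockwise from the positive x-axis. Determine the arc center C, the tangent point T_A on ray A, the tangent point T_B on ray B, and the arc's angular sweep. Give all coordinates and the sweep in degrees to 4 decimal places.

center=(12.1897,-28.1093) T_A=(10.7328,-31.8949) T_B=(11.7261,-24.0795) sweep=152.3861

bisector direction at 352.7566° = (0.992019,-0.126086)
center distance |VC| = r/sin(θ/2) = 4.056313/sin(13.8070°) = 16.996822
C = V + |VC|·bis = (12.1897,-28.1093)
T_A = V + ((C−V)·d_A)·d_A = V + 16.5057·d_A = (10.7328,-31.8949)
T_B = V + ((C−V)·d_B)·d_B = V + 16.5057·d_B = (11.7261,-24.0795)
sweep = 180° − θ = 152.3861°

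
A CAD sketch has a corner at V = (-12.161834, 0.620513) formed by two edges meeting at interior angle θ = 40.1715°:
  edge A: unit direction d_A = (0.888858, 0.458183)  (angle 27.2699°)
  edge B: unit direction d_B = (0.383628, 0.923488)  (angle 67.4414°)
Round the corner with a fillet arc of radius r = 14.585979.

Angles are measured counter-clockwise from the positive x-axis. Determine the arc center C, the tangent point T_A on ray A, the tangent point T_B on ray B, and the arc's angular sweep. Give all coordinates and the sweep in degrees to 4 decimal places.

center=(16.6106,31.8617) T_A=(23.2936,18.8969) T_B=(3.1406,37.4573) sweep=139.8285

bisector direction at 47.3557° = (0.677446,0.735573)
center distance |VC| = r/sin(θ/2) = 14.585979/sin(20.0858°) = 42.471956
C = V + |VC|·bis = (16.6106,31.8617)
T_A = V + ((C−V)·d_A)·d_A = V + 39.8888·d_A = (23.2936,18.8969)
T_B = V + ((C−V)·d_B)·d_B = V + 39.8888·d_B = (3.1406,37.4573)
sweep = 180° − θ = 139.8285°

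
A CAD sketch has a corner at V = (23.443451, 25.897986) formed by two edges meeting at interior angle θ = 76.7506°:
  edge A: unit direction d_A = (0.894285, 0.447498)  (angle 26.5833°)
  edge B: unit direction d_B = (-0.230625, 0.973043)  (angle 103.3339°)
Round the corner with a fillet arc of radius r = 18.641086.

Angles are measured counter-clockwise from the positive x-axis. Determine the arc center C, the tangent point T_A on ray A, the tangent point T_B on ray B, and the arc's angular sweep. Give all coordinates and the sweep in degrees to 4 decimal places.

bisector direction at 64.9586° = (0.423273,0.906002)
center distance |VC| = r/sin(θ/2) = 18.641086/sin(38.3753°) = 30.027045
C = V + |VC|·bis = (36.1531,53.1026)
T_A = V + ((C−V)·d_A)·d_A = V + 23.5400·d_A = (44.4949,36.4321)
T_B = V + ((C−V)·d_B)·d_B = V + 23.5400·d_B = (18.0145,48.8034)
sweep = 180° − θ = 103.2494°

center=(36.1531,53.1026) T_A=(44.4949,36.4321) T_B=(18.0145,48.8034) sweep=103.2494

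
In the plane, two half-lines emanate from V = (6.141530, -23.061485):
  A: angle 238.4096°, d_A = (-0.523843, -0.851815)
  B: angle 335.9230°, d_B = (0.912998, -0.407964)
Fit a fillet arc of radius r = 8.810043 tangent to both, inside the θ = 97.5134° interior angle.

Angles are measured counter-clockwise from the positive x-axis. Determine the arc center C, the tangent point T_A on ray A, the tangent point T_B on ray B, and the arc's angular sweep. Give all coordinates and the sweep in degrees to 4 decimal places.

bisector direction at 287.1663° = (0.295146,-0.955452)
center distance |VC| = r/sin(θ/2) = 8.810043/sin(48.7567°) = 11.716777
C = V + |VC|·bis = (9.5997,-34.2563)
T_A = V + ((C−V)·d_A)·d_A = V + 7.7244·d_A = (2.0952,-29.6412)
T_B = V + ((C−V)·d_B)·d_B = V + 7.7244·d_B = (13.1939,-26.2128)
sweep = 180° − θ = 82.4866°

center=(9.5997,-34.2563) T_A=(2.0952,-29.6412) T_B=(13.1939,-26.2128) sweep=82.4866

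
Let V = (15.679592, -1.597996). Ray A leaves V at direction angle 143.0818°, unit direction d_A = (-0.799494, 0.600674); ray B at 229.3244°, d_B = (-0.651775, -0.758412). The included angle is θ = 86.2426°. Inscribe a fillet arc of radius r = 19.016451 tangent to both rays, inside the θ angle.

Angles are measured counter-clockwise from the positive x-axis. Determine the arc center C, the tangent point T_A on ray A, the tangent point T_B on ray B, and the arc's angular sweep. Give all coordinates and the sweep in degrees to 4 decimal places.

center=(-11.9779,-4.6041) T_A=(-0.5552,10.5995) T_B=(2.4445,-16.9985) sweep=93.7574

bisector direction at 186.2031° = (-0.994145,-0.108053)
center distance |VC| = r/sin(θ/2) = 19.016451/sin(43.1213°) = 27.820328
C = V + |VC|·bis = (-11.9779,-4.6041)
T_A = V + ((C−V)·d_A)·d_A = V + 20.3063·d_A = (-0.5552,10.5995)
T_B = V + ((C−V)·d_B)·d_B = V + 20.3063·d_B = (2.4445,-16.9985)
sweep = 180° − θ = 93.7574°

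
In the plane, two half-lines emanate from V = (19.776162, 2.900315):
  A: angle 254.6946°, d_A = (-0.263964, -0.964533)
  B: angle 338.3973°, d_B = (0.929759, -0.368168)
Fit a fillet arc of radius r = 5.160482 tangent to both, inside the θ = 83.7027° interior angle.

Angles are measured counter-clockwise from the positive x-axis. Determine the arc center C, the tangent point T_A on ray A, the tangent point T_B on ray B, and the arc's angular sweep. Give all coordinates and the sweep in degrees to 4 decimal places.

center=(23.2328,-4.0188) T_A=(18.2554,-2.6566) T_B=(25.1328,0.7792) sweep=96.2973

bisector direction at 296.5460° = (0.446915,-0.894576)
center distance |VC| = r/sin(θ/2) = 5.160482/sin(41.8513°) = 7.734532
C = V + |VC|·bis = (23.2328,-4.0188)
T_A = V + ((C−V)·d_A)·d_A = V + 5.7613·d_A = (18.2554,-2.6566)
T_B = V + ((C−V)·d_B)·d_B = V + 5.7613·d_B = (25.1328,0.7792)
sweep = 180° − θ = 96.2973°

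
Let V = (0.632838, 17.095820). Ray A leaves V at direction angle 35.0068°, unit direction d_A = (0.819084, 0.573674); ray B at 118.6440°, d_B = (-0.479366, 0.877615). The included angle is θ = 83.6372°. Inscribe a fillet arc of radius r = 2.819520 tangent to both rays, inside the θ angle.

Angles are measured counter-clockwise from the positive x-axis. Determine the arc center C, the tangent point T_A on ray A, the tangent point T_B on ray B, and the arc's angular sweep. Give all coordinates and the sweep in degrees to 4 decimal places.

center=(1.5966,21.2131) T_A=(3.2141,18.9037) T_B=(-0.8778,19.8615) sweep=96.3628

bisector direction at 76.8254° = (0.227919,0.973680)
center distance |VC| = r/sin(θ/2) = 2.819520/sin(41.8186°) = 4.228596
C = V + |VC|·bis = (1.5966,21.2131)
T_A = V + ((C−V)·d_A)·d_A = V + 3.1514·d_A = (3.2141,18.9037)
T_B = V + ((C−V)·d_B)·d_B = V + 3.1514·d_B = (-0.8778,19.8615)
sweep = 180° − θ = 96.3628°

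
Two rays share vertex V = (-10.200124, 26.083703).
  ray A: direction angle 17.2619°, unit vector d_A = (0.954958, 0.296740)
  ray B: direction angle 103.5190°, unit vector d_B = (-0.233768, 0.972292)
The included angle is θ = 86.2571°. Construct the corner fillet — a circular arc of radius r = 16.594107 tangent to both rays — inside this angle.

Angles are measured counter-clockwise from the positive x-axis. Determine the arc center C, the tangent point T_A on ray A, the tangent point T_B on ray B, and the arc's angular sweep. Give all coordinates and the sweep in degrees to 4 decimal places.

center=(1.7930,47.1872) T_A=(6.7171,31.3405) T_B=(-14.3414,43.3080) sweep=93.7429

bisector direction at 60.3905° = (0.494087,0.869413)
center distance |VC| = r/sin(θ/2) = 16.594107/sin(43.1285°) = 24.273254
C = V + |VC|·bis = (1.7930,47.1872)
T_A = V + ((C−V)·d_A)·d_A = V + 17.7151·d_A = (6.7171,31.3405)
T_B = V + ((C−V)·d_B)·d_B = V + 17.7151·d_B = (-14.3414,43.3080)
sweep = 180° − θ = 93.7429°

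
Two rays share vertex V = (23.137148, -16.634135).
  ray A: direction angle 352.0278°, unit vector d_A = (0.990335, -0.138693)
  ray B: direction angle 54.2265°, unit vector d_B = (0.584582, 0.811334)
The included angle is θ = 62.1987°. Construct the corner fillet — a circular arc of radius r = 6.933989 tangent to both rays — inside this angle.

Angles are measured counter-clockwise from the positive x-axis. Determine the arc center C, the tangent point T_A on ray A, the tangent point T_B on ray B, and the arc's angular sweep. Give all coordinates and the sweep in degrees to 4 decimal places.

bisector direction at 23.1272° = (0.919635,0.392773)
center distance |VC| = r/sin(θ/2) = 6.933989/sin(31.0994°) = 13.424341
C = V + |VC|·bis = (35.4826,-11.3614)
T_A = V + ((C−V)·d_A)·d_A = V + 11.4949·d_A = (34.5210,-18.2284)
T_B = V + ((C−V)·d_B)·d_B = V + 11.4949·d_B = (29.8569,-7.3079)
sweep = 180° − θ = 117.8013°

center=(35.4826,-11.3614) T_A=(34.5210,-18.2284) T_B=(29.8569,-7.3079) sweep=117.8013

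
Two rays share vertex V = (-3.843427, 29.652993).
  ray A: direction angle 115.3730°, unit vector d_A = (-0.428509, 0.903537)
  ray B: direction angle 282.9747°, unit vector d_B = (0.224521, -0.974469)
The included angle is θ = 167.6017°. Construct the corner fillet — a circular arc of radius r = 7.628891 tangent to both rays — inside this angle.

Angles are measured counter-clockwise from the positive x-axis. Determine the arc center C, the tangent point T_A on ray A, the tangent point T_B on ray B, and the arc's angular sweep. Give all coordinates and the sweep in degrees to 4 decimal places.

center=(-11.0915,27.1327) T_A=(-4.1985,30.4017) T_B=(-3.6574,28.8455) sweep=12.3983

bisector direction at 199.1738° = (-0.944526,-0.328436)
center distance |VC| = r/sin(θ/2) = 7.628891/sin(83.8008°) = 7.673763
C = V + |VC|·bis = (-11.0915,27.1327)
T_A = V + ((C−V)·d_A)·d_A = V + 0.8286·d_A = (-4.1985,30.4017)
T_B = V + ((C−V)·d_B)·d_B = V + 0.8286·d_B = (-3.6574,28.8455)
sweep = 180° − θ = 12.3983°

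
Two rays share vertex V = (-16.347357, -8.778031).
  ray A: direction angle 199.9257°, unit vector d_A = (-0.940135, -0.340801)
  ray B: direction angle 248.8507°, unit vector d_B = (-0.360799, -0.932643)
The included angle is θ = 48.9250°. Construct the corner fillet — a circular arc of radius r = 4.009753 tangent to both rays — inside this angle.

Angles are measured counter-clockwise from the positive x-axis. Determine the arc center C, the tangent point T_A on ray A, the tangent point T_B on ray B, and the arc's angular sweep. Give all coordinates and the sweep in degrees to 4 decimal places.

bisector direction at 224.3882° = (-0.714617,-0.699516)
center distance |VC| = r/sin(θ/2) = 4.009753/sin(24.4625°) = 9.683111
C = V + |VC|·bis = (-23.2671,-15.5515)
T_A = V + ((C−V)·d_A)·d_A = V + 8.8139·d_A = (-24.6336,-11.7818)
T_B = V + ((C−V)·d_B)·d_B = V + 8.8139·d_B = (-19.5274,-16.9982)
sweep = 180° − θ = 131.0750°

center=(-23.2671,-15.5515) T_A=(-24.6336,-11.7818) T_B=(-19.5274,-16.9982) sweep=131.0750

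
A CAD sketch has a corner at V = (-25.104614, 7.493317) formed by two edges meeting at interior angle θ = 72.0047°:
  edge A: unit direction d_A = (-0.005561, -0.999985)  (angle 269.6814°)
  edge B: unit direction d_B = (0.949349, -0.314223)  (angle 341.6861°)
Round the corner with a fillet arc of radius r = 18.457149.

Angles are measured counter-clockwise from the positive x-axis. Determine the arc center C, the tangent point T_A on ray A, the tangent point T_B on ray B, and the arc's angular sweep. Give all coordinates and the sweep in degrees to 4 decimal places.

bisector direction at 305.6837° = (0.583311,-0.812249)
center distance |VC| = r/sin(θ/2) = 18.457149/sin(36.0023°) = 31.399405
C = V + |VC|·bis = (-6.7890,-18.0108)
T_A = V + ((C−V)·d_A)·d_A = V + 25.4019·d_A = (-25.2459,-17.9082)
T_B = V + ((C−V)·d_B)·d_B = V + 25.4019·d_B = (-0.9893,-0.4885)
sweep = 180° − θ = 107.9953°

center=(-6.7890,-18.0108) T_A=(-25.2459,-17.9082) T_B=(-0.9893,-0.4885) sweep=107.9953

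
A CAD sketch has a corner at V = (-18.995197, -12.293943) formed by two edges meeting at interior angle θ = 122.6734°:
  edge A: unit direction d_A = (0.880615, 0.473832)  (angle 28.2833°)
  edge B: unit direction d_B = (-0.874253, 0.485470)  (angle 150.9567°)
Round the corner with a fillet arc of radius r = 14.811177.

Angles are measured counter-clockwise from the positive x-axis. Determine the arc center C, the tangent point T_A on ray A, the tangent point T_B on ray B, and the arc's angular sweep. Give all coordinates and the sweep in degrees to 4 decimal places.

bisector direction at 89.6200° = (0.006632,0.999978)
center distance |VC| = r/sin(θ/2) = 14.811177/sin(61.3367°) = 16.879727
C = V + |VC|·bis = (-18.8832,4.5854)
T_A = V + ((C−V)·d_A)·d_A = V + 8.0966·d_A = (-11.8652,-8.4575)
T_B = V + ((C−V)·d_B)·d_B = V + 8.0966·d_B = (-26.0736,-8.3633)
sweep = 180° − θ = 57.3266°

center=(-18.8832,4.5854) T_A=(-11.8652,-8.4575) T_B=(-26.0736,-8.3633) sweep=57.3266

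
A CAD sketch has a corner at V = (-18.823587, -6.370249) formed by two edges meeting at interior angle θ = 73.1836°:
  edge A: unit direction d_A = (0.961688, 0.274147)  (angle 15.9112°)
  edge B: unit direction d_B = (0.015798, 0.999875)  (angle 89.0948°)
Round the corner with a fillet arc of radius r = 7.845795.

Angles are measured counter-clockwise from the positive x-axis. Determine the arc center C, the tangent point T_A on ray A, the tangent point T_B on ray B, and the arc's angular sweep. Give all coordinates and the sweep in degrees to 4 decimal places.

bisector direction at 52.5030° = (0.608720,0.793385)
center distance |VC| = r/sin(θ/2) = 7.845795/sin(36.5918°) = 13.161657
C = V + |VC|·bis = (-10.8118,4.0720)
T_A = V + ((C−V)·d_A)·d_A = V + 10.5675·d_A = (-8.6609,-3.4732)
T_B = V + ((C−V)·d_B)·d_B = V + 10.5675·d_B = (-18.6566,4.1960)
sweep = 180° − θ = 106.8164°

center=(-10.8118,4.0720) T_A=(-8.6609,-3.4732) T_B=(-18.6566,4.1960) sweep=106.8164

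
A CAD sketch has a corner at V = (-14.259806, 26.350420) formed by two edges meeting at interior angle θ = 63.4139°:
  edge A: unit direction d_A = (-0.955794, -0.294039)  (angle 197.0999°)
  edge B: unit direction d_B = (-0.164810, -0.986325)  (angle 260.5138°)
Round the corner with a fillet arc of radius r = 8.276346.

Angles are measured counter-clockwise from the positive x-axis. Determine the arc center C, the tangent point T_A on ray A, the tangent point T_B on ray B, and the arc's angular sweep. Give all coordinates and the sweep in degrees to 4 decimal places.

center=(-24.6309,14.5007) T_A=(-27.0645,22.4112) T_B=(-16.4678,13.1367) sweep=116.5861

bisector direction at 228.8068° = (-0.658600,-0.752494)
center distance |VC| = r/sin(θ/2) = 8.276346/sin(31.7069°) = 15.747226
C = V + |VC|·bis = (-24.6309,14.5007)
T_A = V + ((C−V)·d_A)·d_A = V + 13.3969·d_A = (-27.0645,22.4112)
T_B = V + ((C−V)·d_B)·d_B = V + 13.3969·d_B = (-16.4678,13.1367)
sweep = 180° − θ = 116.5861°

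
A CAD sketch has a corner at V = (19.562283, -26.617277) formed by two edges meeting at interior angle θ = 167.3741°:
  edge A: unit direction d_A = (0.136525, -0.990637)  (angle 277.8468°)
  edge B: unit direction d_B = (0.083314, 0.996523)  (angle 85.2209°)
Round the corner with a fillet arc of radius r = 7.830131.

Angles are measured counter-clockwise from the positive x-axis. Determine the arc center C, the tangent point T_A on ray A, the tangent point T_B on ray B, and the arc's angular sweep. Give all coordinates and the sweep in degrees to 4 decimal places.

bisector direction at 1.5338° = (0.999642,0.026768)
center distance |VC| = r/sin(θ/2) = 7.830131/sin(83.6870°) = 7.877902
C = V + |VC|·bis = (27.4374,-26.4064)
T_A = V + ((C−V)·d_A)·d_A = V + 0.8662·d_A = (19.6805,-27.4754)
T_B = V + ((C−V)·d_B)·d_B = V + 0.8662·d_B = (19.6345,-25.7540)
sweep = 180° − θ = 12.6259°

center=(27.4374,-26.4064) T_A=(19.6805,-27.4754) T_B=(19.6345,-25.7540) sweep=12.6259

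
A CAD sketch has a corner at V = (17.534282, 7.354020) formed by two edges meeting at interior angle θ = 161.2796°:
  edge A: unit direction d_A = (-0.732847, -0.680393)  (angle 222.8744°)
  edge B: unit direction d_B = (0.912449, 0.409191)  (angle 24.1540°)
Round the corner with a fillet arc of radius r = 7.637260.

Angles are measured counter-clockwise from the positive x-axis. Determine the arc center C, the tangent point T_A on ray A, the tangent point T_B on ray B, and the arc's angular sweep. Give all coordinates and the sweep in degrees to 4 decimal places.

center=(21.8081,0.9005) T_A=(16.6117,6.4975) T_B=(18.6830,7.8691) sweep=18.7204

bisector direction at 303.5142° = (0.552144,-0.833749)
center distance |VC| = r/sin(θ/2) = 7.637260/sin(80.6398°) = 7.740319
C = V + |VC|·bis = (21.8081,0.9005)
T_A = V + ((C−V)·d_A)·d_A = V + 1.2589·d_A = (16.6117,6.4975)
T_B = V + ((C−V)·d_B)·d_B = V + 1.2589·d_B = (18.6830,7.8691)
sweep = 180° − θ = 18.7204°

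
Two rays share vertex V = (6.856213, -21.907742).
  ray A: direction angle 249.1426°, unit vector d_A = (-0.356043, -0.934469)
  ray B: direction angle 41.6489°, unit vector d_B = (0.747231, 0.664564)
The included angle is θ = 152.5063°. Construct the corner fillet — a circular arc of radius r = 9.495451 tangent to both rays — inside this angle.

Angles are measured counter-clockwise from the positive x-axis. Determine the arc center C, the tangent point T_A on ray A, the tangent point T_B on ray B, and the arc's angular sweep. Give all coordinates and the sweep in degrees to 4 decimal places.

bisector direction at 325.3957° = (0.823094,-0.567905)
center distance |VC| = r/sin(θ/2) = 9.495451/sin(76.2532°) = 9.775468
C = V + |VC|·bis = (14.9023,-27.4593)
T_A = V + ((C−V)·d_A)·d_A = V + 2.3230·d_A = (6.0291,-24.0785)
T_B = V + ((C−V)·d_B)·d_B = V + 2.3230·d_B = (8.5920,-20.3640)
sweep = 180° − θ = 27.4937°

center=(14.9023,-27.4593) T_A=(6.0291,-24.0785) T_B=(8.5920,-20.3640) sweep=27.4937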